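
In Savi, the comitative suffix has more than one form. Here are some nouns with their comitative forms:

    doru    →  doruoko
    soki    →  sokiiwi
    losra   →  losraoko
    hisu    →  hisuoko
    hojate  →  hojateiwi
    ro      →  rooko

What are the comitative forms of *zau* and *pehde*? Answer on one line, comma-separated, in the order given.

The alternation tracks the last vowel of the stem — -iwi when the last vowel of the stem is a front vowel (*soki*, *hojate*); -oko when the last vowel of the stem is a back vowel (*doru*, *losra*, *hisu*, *ro*).
The last vowel of *zau* is /u/, which is a back vowel, so the suffix is -oko, giving *zauoko*.
The last vowel of *pehde* is /e/, which is a front vowel, so the suffix is -iwi, giving *pehdeiwi*.

zauoko, pehdeiwi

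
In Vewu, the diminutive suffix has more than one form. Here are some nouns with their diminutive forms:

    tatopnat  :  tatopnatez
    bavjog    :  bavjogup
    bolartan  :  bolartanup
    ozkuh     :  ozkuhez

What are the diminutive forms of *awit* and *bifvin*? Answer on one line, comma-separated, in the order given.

Looking at the final consonant of each stem: -ez when the stem ends in a voiceless consonant (*tatopnat*, *ozkuh*); -up when the stem ends in a voiced consonant (*bavjog*, *bolartan*).
*awit* — final consonant /t/ (voiceless) → -ez → *awitez*.
*bifvin* — final consonant /n/ (voiced) → -up → *bifvinup*.

awitez, bifvinup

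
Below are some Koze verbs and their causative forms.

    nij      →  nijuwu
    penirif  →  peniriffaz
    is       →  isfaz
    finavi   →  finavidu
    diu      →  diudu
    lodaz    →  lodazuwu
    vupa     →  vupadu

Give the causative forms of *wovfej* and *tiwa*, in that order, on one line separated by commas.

The suffix is conditioned by the final sound: -faz when the stem ends in a voiceless consonant (*penirif*, *is*); -uwu when the stem ends in a voiced consonant (*nij*, *lodaz*); -du when the stem ends in a vowel (*finavi*, *diu*, *vupa*).
*wovfej*: final sound = /j/, a voiced consonant → -uwu → *wovfejuwu*.
The final sound of *tiwa* is /a/, which is a vowel, so the suffix is -du, giving *tiwadu*.

wovfejuwu, tiwadu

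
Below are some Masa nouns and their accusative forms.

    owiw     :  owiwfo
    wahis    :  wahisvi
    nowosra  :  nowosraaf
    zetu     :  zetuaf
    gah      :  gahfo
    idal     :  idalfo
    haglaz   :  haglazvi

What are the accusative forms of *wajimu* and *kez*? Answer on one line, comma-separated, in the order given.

The pattern is sibilance of the final sound: -vi when the stem ends in a sibilant (*wahis*, *haglaz*); -fo when the stem ends in a non-sibilant consonant (*owiw*, *gah*, *idal*); -af when the stem ends in a vowel (*nowosra*, *zetu*).
The final sound of *wajimu* is /u/, which is a vowel, so the suffix is -af, giving *wajimuaf*.
*kez* — final sound /z/ (a sibilant) → -vi → *kezvi*.

wajimuaf, kezvi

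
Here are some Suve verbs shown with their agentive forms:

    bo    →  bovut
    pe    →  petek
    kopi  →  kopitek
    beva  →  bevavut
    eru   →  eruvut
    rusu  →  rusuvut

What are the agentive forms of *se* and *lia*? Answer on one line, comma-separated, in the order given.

setek, liavut

The pattern is front/back vowel harmony: -tek when the last vowel of the stem is a front vowel (*pe*, *kopi*); -vut when the last vowel of the stem is a back vowel (*bo*, *beva*, *eru*, *rusu*).
*se*: last vowel = /e/, a front vowel → -tek → *setek*.
*lia* — last vowel /a/ (a back vowel) → -vut → *liavut*.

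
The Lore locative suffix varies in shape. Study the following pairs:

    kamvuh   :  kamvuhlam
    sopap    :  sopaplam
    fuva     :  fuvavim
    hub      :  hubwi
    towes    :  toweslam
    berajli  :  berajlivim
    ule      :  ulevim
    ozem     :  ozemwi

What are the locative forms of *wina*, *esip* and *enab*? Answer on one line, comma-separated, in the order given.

The pattern is voicing of the final sound: -lam when the stem ends in a voiceless consonant (*kamvuh*, *sopap*, *towes*); -wi when the stem ends in a voiced consonant (*hub*, *ozem*); -vim when the stem ends in a vowel (*fuva*, *berajli*, *ule*).
Since the final sound of *wina* is /a/ (a vowel), it takes -vim, giving *winavim*.
*esip*: final sound = /p/, a voiceless consonant → -lam → *esiplam*.
The final sound of *enab* is /b/, which is a voiced consonant, so the suffix is -wi, giving *enabwi*.

winavim, esiplam, enabwi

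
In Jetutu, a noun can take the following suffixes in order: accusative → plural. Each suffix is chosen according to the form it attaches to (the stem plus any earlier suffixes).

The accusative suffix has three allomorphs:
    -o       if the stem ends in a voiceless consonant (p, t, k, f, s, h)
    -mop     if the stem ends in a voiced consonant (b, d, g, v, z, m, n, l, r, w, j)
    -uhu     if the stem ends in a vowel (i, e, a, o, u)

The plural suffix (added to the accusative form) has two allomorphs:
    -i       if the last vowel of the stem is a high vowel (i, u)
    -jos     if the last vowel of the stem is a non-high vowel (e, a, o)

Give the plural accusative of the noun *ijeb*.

ijebmopjos

*ijeb* — final sound /b/ (a voiced consonant) → -mop → *ijebmop*.
The last vowel of the accusative form *ijebmop* is /o/, which is a non-high vowel, so the plural suffix is -jos, giving *ijebmopjos*.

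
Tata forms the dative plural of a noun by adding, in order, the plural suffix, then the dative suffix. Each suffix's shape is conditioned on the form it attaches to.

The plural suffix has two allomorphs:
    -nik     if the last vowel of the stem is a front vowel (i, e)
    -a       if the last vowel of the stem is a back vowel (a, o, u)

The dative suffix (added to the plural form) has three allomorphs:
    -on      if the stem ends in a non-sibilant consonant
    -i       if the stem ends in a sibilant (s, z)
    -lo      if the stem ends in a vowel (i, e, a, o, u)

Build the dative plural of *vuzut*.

*vuzut* — last vowel /u/ (a back vowel) → -a → *vuzuta*.
The final sound of the plural form *vuzuta* is /a/, which is a vowel, so the dative suffix is -lo, giving *vuzutalo*.

vuzutalo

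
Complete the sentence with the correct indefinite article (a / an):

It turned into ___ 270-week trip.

The indefinite article is chosen by the initial *sound* of the following word, not its spelling.
The number *270* is spoken "two hundred …", beginning with /tuː/ — a consonant sound.
So the article is *a*: It turned into a 270-week trip.

a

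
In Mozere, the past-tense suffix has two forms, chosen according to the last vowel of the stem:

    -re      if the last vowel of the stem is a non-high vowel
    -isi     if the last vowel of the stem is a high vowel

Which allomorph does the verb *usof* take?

Since the last vowel of *usof* is /o/ (a non-high vowel), it takes -re.

-re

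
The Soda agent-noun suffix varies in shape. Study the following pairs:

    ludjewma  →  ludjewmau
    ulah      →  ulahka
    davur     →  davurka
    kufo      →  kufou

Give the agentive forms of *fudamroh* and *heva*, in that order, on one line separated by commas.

The alternation tracks the final sound of the stem — -ka when the stem ends in a consonant (*ulah*, *davur*); -u when the stem ends in a vowel (*ludjewma*, *kufo*).
The final sound of *fudamroh* is /h/, which is a consonant, so the suffix is -ka, giving *fudamrohka*.
Since the final sound of *heva* is /a/ (a vowel), it takes -u, giving *hevau*.

fudamrohka, hevau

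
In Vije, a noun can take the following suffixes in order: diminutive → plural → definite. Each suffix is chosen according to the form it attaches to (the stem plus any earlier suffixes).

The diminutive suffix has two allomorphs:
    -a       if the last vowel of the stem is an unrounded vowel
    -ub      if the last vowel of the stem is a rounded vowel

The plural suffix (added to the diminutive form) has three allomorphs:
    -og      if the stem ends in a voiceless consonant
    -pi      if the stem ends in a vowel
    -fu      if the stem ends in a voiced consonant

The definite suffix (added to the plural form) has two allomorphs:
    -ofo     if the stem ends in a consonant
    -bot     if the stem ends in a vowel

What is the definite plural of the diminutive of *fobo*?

*fobo* — last vowel /o/ (a rounded vowel) → -ub → *foboub*.
The diminutive form *foboub*: final sound = /b/, a voiced consonant → -fu → *foboubfu*.
The plural form *foboubfu*: final sound = /u/, a vowel → -bot → *foboubfubot*.

foboubfubot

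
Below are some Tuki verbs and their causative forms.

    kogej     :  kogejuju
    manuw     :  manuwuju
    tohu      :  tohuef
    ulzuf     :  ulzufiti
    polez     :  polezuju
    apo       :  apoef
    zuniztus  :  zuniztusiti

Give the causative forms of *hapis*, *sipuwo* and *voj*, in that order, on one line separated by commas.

The pattern is voicing of the final sound: -iti when the stem ends in a voiceless consonant (*ulzuf*, *zuniztus*); -uju when the stem ends in a voiced consonant (*kogej*, *manuw*, *polez*); -ef when the stem ends in a vowel (*tohu*, *apo*).
Since the final sound of *hapis* is /s/ (a voiceless consonant), it takes -iti, giving *hapisiti*.
*sipuwo*: final sound = /o/, a vowel → -ef → *sipuwoef*.
*voj*: final sound = /j/, a voiced consonant → -uju → *vojuju*.

hapisiti, sipuwoef, vojuju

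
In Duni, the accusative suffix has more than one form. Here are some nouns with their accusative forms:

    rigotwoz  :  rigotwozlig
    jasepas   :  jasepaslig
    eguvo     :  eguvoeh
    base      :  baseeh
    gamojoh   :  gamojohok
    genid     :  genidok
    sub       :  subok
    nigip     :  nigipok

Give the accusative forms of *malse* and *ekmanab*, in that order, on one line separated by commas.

malseeh, ekmanabok

The suffix is conditioned by the final sound: -lig when the stem ends in a sibilant (*rigotwoz*, *jasepas*); -ok when the stem ends in a non-sibilant consonant (*gamojoh*, *genid*, *sub*, *nigip*); -eh when the stem ends in a vowel (*eguvo*, *base*).
*malse*: final sound = /e/, a vowel → -eh → *malseeh*.
*ekmanab* — final sound /b/ (a non-sibilant consonant) → -ok → *ekmanabok*.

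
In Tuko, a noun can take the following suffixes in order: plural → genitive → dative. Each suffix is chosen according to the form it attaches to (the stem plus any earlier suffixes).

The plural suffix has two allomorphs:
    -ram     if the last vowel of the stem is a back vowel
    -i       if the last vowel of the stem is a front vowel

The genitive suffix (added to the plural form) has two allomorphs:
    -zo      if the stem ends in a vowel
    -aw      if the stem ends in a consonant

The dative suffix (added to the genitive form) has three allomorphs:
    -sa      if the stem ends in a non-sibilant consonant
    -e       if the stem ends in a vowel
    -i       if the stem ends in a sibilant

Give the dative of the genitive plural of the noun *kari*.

kariizoe

*kari*: last vowel = /i/, a front vowel → -i → *karii*.
The plural form *karii* — final sound /i/ (a vowel) → -zo → *kariizo*.
The genitive form *kariizo*: final sound = /o/, a vowel → -e → *kariizoe*.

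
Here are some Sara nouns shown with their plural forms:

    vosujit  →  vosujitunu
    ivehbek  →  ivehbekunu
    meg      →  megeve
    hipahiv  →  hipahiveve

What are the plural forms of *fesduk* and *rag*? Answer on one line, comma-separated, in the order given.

fesdukunu, rageve

The alternation tracks the final consonant of the stem — -unu when the stem ends in a voiceless consonant (*vosujit*, *ivehbek*); -eve when the stem ends in a voiced consonant (*meg*, *hipahiv*).
The final consonant of *fesduk* is /k/, which is voiceless, so the suffix is -unu, giving *fesdukunu*.
*rag*: final consonant = /g/, voiced → -eve → *rageve*.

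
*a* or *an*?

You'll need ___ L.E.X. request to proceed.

an

The indefinite article is chosen by the initial *sound* of the following word, not its spelling.
The initialism *L.E.X.* is read letter by letter; the first letter, L, is pronounced /ɛl/, which begins with a vowel sound.
So the article is *an*: You'll need an L.E.X. request to proceed.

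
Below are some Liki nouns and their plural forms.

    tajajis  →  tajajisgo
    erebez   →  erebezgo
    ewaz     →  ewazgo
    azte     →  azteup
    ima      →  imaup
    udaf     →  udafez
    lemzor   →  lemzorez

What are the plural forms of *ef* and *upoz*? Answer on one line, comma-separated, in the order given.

The alternation tracks the final sound of the stem — -go when the stem ends in a sibilant (*tajajis*, *erebez*, *ewaz*); -ez when the stem ends in a non-sibilant consonant (*udaf*, *lemzor*); -up when the stem ends in a vowel (*azte*, *ima*).
The final sound of *ef* is /f/, which is a non-sibilant consonant, so the suffix is -ez, giving *efez*.
The final sound of *upoz* is /z/, which is a sibilant, so the suffix is -go, giving *upozgo*.

efez, upozgo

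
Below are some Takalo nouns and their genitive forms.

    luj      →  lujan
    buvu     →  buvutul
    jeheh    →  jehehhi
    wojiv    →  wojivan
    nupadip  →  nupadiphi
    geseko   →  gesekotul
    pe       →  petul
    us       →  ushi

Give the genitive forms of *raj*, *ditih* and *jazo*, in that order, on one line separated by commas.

rajan, ditihhi, jazotul

Looking at the final sound of each stem: -hi when the stem ends in a voiceless consonant (*jeheh*, *nupadip*, *us*); -an when the stem ends in a voiced consonant (*luj*, *wojiv*); -tul when the stem ends in a vowel (*buvu*, *geseko*, *pe*).
The final sound of *raj* is /j/, which is a voiced consonant, so the suffix is -an, giving *rajan*.
Since the final sound of *ditih* is /h/ (a voiceless consonant), it takes -hi, giving *ditihhi*.
Since the final sound of *jazo* is /o/ (a vowel), it takes -tul, giving *jazotul*.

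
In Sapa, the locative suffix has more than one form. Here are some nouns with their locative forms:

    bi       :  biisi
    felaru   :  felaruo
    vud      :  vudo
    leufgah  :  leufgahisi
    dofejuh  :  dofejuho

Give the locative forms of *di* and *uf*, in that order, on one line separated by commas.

Looking at the last vowel of each stem: -o when the last vowel of the stem is a rounded vowel (*felaru*, *vud*, *dofejuh*); -isi when the last vowel of the stem is an unrounded vowel (*bi*, *leufgah*).
*di*: last vowel = /i/, an unrounded vowel → -isi → *diisi*.
*uf* — last vowel /u/ (a rounded vowel) → -o → *ufo*.

diisi, ufo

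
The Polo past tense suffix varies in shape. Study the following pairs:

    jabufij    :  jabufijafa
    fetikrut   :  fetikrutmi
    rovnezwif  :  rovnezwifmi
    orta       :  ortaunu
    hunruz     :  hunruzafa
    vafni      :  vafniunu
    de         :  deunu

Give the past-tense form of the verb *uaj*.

The pattern is voicing of the final sound: -mi when the stem ends in a voiceless consonant (*fetikrut*, *rovnezwif*); -afa when the stem ends in a voiced consonant (*jabufij*, *hunruz*); -unu when the stem ends in a vowel (*orta*, *vafni*, *de*).
*uaj*: final sound = /j/, a voiced consonant → -afa → *uajafa*.

uajafa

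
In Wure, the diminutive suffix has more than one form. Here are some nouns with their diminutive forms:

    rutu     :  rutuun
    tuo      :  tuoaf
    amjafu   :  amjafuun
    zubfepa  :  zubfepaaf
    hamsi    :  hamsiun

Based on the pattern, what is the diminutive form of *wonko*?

The suffix is conditioned by the last vowel: -un when the last vowel of the stem is a high vowel (*rutu*, *amjafu*, *hamsi*); -af when the last vowel of the stem is a non-high vowel (*tuo*, *zubfepa*).
Since the last vowel of *wonko* is /o/ (a non-high vowel), it takes -af, giving *wonkoaf*.

wonkoaf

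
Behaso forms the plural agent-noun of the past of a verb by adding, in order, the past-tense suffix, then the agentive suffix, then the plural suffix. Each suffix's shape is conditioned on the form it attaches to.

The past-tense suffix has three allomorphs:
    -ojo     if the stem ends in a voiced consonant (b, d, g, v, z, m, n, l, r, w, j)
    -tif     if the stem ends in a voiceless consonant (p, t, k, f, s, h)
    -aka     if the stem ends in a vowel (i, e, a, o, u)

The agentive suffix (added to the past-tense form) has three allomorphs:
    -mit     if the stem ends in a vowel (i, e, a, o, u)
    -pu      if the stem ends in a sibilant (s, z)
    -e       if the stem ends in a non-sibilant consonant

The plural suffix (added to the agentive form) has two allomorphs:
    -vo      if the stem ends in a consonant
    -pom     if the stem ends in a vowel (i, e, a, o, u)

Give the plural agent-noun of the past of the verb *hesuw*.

*hesuw* — final sound /w/ (a voiced consonant) → -ojo → *hesuwojo*.
Since the final sound of the past-tense form *hesuwojo* is /o/ (a vowel), it takes -mit, giving *hesuwojomit*.
The final sound of the agentive form *hesuwojomit* is /t/, which is a consonant, so the plural suffix is -vo, giving *hesuwojomitvo*.

hesuwojomitvo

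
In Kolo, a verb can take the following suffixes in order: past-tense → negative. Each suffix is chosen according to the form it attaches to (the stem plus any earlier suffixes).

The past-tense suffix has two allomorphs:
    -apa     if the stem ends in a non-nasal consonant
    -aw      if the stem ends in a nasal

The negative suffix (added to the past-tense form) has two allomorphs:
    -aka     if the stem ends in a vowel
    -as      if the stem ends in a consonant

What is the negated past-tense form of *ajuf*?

*ajuf*: final consonant = /f/, non-nasal → -apa → *ajufapa*.
Since the final sound of the past-tense form *ajufapa* is /a/ (a vowel), it takes -aka, giving *ajufapaaka*.

ajufapaaka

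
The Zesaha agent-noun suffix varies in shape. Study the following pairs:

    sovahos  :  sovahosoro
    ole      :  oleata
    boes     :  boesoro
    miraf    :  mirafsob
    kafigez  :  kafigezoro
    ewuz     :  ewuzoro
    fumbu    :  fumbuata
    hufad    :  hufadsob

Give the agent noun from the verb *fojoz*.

The pattern is sibilance of the final sound: -oro when the stem ends in a sibilant (*sovahos*, *boes*, *kafigez*, *ewuz*); -sob when the stem ends in a non-sibilant consonant (*miraf*, *hufad*); -ata when the stem ends in a vowel (*ole*, *fumbu*).
*fojoz* — final sound /z/ (a sibilant) → -oro → *fojozoro*.

fojozoro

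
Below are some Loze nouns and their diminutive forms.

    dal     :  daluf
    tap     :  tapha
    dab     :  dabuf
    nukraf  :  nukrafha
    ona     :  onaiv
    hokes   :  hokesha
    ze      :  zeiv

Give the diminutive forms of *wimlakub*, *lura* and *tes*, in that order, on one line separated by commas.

The suffix is conditioned by the final sound: -ha when the stem ends in a voiceless consonant (*tap*, *nukraf*, *hokes*); -uf when the stem ends in a voiced consonant (*dal*, *dab*); -iv when the stem ends in a vowel (*ona*, *ze*).
*wimlakub* — final sound /b/ (a voiced consonant) → -uf → *wimlakubuf*.
The final sound of *lura* is /a/, which is a vowel, so the suffix is -iv, giving *luraiv*.
Since the final sound of *tes* is /s/ (a voiceless consonant), it takes -ha, giving *tesha*.

wimlakubuf, luraiv, tesha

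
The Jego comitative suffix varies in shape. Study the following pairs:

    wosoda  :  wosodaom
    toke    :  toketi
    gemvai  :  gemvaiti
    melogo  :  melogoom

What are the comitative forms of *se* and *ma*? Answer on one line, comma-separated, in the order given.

The pattern is front/back vowel harmony: -ti when the last vowel of the stem is a front vowel (*toke*, *gemvai*); -om when the last vowel of the stem is a back vowel (*wosoda*, *melogo*).
The last vowel of *se* is /e/, which is a front vowel, so the suffix is -ti, giving *seti*.
The last vowel of *ma* is /a/, which is a back vowel, so the suffix is -om, giving *maom*.

seti, maom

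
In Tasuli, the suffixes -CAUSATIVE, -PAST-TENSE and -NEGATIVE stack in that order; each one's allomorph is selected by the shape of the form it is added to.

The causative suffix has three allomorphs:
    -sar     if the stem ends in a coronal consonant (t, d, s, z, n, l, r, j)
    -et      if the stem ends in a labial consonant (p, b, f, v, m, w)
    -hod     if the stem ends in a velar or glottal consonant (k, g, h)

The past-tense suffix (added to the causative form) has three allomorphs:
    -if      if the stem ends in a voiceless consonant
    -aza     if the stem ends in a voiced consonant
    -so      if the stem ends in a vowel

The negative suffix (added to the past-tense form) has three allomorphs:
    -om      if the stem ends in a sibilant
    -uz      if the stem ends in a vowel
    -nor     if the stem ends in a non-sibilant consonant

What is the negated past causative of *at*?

*at* — final consonant /t/ (coronal) → -sar → *atsar*.
The final sound of the causative form *atsar* is /r/, which is a voiced consonant, so the past-tense suffix is -aza, giving *atsaraza*.
The final sound of the past-tense form *atsaraza* is /a/, which is a vowel, so the negative suffix is -uz, giving *atsarazauz*.

atsarazauz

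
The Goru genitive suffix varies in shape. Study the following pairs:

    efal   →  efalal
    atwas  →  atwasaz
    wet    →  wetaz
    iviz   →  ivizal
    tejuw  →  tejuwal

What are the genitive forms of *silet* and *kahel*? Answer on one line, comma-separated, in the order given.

The suffix is conditioned by the final consonant: -az when the stem ends in a voiceless consonant (*atwas*, *wet*); -al when the stem ends in a voiced consonant (*efal*, *iviz*, *tejuw*).
Since the final consonant of *silet* is /t/ (voiceless), it takes -az, giving *siletaz*.
*kahel*: final consonant = /l/, voiced → -al → *kahelal*.

siletaz, kahelal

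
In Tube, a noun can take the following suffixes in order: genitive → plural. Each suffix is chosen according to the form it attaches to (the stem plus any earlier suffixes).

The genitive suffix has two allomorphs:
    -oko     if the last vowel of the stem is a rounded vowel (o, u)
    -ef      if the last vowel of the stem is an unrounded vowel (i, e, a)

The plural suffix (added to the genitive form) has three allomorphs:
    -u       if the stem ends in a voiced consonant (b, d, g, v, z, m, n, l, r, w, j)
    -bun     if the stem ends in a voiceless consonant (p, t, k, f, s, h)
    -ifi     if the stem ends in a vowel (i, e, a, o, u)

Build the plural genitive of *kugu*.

kuguokoifi

Since the last vowel of *kugu* is /u/ (a rounded vowel), it takes -oko, giving *kuguoko*.
The final sound of the genitive form *kuguoko* is /o/, which is a vowel, so the plural suffix is -ifi, giving *kuguokoifi*.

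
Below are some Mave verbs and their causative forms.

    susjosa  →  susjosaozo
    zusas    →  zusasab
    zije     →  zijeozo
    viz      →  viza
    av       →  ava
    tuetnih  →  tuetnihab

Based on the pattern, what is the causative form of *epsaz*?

The alternation tracks the final sound of the stem — -ab when the stem ends in a voiceless consonant (*zusas*, *tuetnih*); -a when the stem ends in a voiced consonant (*viz*, *av*); -ozo when the stem ends in a vowel (*susjosa*, *zije*).
The final sound of *epsaz* is /z/, which is a voiced consonant, so the suffix is -a, giving *epsaza*.

epsaza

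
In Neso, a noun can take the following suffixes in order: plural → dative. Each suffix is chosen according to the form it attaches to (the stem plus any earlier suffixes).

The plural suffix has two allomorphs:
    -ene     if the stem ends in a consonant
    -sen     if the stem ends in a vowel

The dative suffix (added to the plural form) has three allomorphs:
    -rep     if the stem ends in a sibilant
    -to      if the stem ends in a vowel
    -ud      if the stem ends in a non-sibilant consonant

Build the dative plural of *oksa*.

The final sound of *oksa* is /a/, which is a vowel, so the plural suffix is -sen, giving *oksasen*.
The final sound of the plural form *oksasen* is /n/, which is a non-sibilant consonant, so the dative suffix is -ud, giving *oksasenud*.

oksasenud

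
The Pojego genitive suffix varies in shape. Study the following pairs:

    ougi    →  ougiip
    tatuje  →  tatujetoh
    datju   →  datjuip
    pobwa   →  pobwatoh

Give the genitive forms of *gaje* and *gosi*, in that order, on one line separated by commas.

gajetoh, gosiip

The pattern is height harmony: -ip when the last vowel of the stem is a high vowel (*ougi*, *datju*); -toh when the last vowel of the stem is a non-high vowel (*tatuje*, *pobwa*).
*gaje* — last vowel /e/ (a non-high vowel) → -toh → *gajetoh*.
Since the last vowel of *gosi* is /i/ (a high vowel), it takes -ip, giving *gosiip*.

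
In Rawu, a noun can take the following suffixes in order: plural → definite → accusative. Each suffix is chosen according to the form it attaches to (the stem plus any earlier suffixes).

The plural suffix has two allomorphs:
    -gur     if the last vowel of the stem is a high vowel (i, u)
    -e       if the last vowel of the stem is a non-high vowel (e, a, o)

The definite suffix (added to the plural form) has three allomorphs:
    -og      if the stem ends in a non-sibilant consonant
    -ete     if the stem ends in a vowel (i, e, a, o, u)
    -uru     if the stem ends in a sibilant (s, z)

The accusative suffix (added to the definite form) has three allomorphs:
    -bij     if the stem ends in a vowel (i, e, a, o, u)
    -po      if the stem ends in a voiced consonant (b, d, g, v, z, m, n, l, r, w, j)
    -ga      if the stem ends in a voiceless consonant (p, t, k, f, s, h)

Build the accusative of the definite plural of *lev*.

*lev* — last vowel /e/ (a non-high vowel) → -e → *leve*.
Since the final sound of the plural form *leve* is /e/ (a vowel), it takes -ete, giving *leveete*.
The definite form *leveete* — final sound /e/ (a vowel) → -bij → *leveetebij*.

leveetebij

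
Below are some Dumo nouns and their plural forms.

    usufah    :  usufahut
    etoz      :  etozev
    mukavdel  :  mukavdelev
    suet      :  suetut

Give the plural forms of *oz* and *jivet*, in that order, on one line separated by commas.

The alternation tracks the final consonant of the stem — -ut when the stem ends in a voiceless consonant (*usufah*, *suet*); -ev when the stem ends in a voiced consonant (*etoz*, *mukavdel*).
*oz*: final consonant = /z/, voiced → -ev → *ozev*.
Since the final consonant of *jivet* is /t/ (voiceless), it takes -ut, giving *jivetut*.

ozev, jivetut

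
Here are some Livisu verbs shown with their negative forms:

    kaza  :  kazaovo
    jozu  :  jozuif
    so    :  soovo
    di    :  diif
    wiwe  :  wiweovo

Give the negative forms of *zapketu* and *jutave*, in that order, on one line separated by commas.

zapketuif, jutaveovo

The alternation tracks the last vowel of the stem — -if when the last vowel of the stem is a high vowel (*jozu*, *di*); -ovo when the last vowel of the stem is a non-high vowel (*kaza*, *so*, *wiwe*).
The last vowel of *zapketu* is /u/, which is a high vowel, so the suffix is -if, giving *zapketuif*.
*jutave* — last vowel /e/ (a non-high vowel) → -ovo → *jutaveovo*.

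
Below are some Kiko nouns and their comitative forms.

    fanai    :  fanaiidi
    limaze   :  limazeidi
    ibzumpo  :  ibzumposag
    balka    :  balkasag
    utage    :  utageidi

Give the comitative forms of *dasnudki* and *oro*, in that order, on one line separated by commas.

dasnudkiidi, orosag

The pattern is front/back vowel harmony: -idi when the last vowel of the stem is a front vowel (*fanai*, *limaze*, *utage*); -sag when the last vowel of the stem is a back vowel (*ibzumpo*, *balka*).
Since the last vowel of *dasnudki* is /i/ (a front vowel), it takes -idi, giving *dasnudkiidi*.
The last vowel of *oro* is /o/, which is a back vowel, so the suffix is -sag, giving *orosag*.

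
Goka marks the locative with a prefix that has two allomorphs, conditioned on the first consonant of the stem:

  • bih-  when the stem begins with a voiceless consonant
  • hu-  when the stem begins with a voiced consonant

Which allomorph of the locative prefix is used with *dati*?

hu-

*dati*: first consonant = /d/, voiced → hu-.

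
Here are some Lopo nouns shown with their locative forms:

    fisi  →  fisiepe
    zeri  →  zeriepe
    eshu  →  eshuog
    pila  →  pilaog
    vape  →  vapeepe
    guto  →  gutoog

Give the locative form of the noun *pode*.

The suffix is conditioned by the last vowel: -epe when the last vowel of the stem is a front vowel (*fisi*, *zeri*, *vape*); -og when the last vowel of the stem is a back vowel (*eshu*, *pila*, *guto*).
*pode* — last vowel /e/ (a front vowel) → -epe → *podeepe*.

podeepe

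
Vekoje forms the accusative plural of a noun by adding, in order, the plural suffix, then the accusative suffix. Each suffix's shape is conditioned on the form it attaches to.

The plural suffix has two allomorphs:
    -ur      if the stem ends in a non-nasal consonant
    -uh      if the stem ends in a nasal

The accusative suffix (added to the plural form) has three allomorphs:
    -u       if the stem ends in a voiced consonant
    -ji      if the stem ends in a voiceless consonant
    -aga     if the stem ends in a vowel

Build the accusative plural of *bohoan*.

bohoanuhji

Since the final consonant of *bohoan* is /n/ (a nasal), it takes -uh, giving *bohoanuh*.
The plural form *bohoanuh* — final sound /h/ (a voiceless consonant) → -ji → *bohoanuhji*.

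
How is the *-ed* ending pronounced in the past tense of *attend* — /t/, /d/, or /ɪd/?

The stem *attend* ends in /t/ or /d/.
The -ed suffix is realized as /ɪd/ after /t, d/; as /t/ after other voiceless consonants; and as /d/ after other voiced sounds.
So -ed on *attend* is pronounced /ɪd/.

/ɪd/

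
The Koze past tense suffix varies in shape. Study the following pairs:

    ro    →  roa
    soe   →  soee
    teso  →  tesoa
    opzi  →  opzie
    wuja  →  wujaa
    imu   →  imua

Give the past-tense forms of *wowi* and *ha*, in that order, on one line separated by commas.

Looking at the last vowel of each stem: -e when the last vowel of the stem is a front vowel (*soe*, *opzi*); -a when the last vowel of the stem is a back vowel (*ro*, *teso*, *wuja*, *imu*).
*wowi* — last vowel /i/ (a front vowel) → -e → *wowie*.
Since the last vowel of *ha* is /a/ (a back vowel), it takes -a, giving *haa*.

wowie, haa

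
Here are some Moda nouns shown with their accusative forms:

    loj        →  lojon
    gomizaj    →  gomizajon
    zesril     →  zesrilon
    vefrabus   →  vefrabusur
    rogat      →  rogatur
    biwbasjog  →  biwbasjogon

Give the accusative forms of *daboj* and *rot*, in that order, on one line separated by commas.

dabojon, rotur

Looking at the final consonant of each stem: -ur when the stem ends in a voiceless consonant (*vefrabus*, *rogat*); -on when the stem ends in a voiced consonant (*loj*, *gomizaj*, *zesril*, *biwbasjog*).
The final consonant of *daboj* is /j/, which is voiced, so the suffix is -on, giving *dabojon*.
*rot* — final consonant /t/ (voiceless) → -ur → *rotur*.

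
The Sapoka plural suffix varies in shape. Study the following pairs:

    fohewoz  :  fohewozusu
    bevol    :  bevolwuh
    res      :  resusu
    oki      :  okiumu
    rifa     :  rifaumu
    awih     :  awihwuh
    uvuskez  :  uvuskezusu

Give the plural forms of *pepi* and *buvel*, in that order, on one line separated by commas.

The suffix is conditioned by the final sound: -usu when the stem ends in a sibilant (*fohewoz*, *res*, *uvuskez*); -wuh when the stem ends in a non-sibilant consonant (*bevol*, *awih*); -umu when the stem ends in a vowel (*oki*, *rifa*).
*pepi* — final sound /i/ (a vowel) → -umu → *pepiumu*.
*buvel* — final sound /l/ (a non-sibilant consonant) → -wuh → *buvelwuh*.

pepiumu, buvelwuh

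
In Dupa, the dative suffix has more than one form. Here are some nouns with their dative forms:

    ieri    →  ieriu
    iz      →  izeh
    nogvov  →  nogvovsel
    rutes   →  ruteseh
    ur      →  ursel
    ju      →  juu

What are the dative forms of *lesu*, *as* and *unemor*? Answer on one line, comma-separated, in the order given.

lesuu, aseh, unemorsel

The alternation tracks the final sound of the stem — -eh when the stem ends in a sibilant (*iz*, *rutes*); -sel when the stem ends in a non-sibilant consonant (*nogvov*, *ur*); -u when the stem ends in a vowel (*ieri*, *ju*).
*lesu*: final sound = /u/, a vowel → -u → *lesuu*.
Since the final sound of *as* is /s/ (a sibilant), it takes -eh, giving *aseh*.
Since the final sound of *unemor* is /r/ (a non-sibilant consonant), it takes -sel, giving *unemorsel*.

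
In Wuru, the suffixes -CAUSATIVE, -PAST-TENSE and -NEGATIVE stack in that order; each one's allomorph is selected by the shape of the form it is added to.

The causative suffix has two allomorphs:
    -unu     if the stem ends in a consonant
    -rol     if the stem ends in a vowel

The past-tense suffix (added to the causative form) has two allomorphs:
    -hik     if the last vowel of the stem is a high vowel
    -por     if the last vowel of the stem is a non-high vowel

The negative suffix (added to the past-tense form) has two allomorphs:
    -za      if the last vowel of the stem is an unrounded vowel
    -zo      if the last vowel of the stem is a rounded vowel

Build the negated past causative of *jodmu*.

*jodmu* — final sound /u/ (a vowel) → -rol → *jodmurol*.
The causative form *jodmurol* — last vowel /o/ (a non-high vowel) → -por → *jodmurolpor*.
The past-tense form *jodmurolpor*: last vowel = /o/, a rounded vowel → -zo → *jodmurolporzo*.

jodmurolporzo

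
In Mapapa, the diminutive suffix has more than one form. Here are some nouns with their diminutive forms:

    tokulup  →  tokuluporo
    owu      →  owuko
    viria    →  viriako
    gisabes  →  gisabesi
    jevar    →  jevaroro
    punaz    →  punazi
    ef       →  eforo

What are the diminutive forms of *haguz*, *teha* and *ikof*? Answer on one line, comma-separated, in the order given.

The suffix is conditioned by the final sound: -i when the stem ends in a sibilant (*gisabes*, *punaz*); -oro when the stem ends in a non-sibilant consonant (*tokulup*, *jevar*, *ef*); -ko when the stem ends in a vowel (*owu*, *viria*).
*haguz* — final sound /z/ (a sibilant) → -i → *haguzi*.
Since the final sound of *teha* is /a/ (a vowel), it takes -ko, giving *tehako*.
Since the final sound of *ikof* is /f/ (a non-sibilant consonant), it takes -oro, giving *ikoforo*.

haguzi, tehako, ikoforo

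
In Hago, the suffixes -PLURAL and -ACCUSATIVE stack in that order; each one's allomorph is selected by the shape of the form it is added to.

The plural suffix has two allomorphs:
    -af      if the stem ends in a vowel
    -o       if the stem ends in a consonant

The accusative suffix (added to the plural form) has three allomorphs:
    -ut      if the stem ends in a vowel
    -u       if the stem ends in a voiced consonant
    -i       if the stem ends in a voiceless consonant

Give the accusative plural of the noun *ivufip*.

The final sound of *ivufip* is /p/, which is a consonant, so the plural suffix is -o, giving *ivufipo*.
The plural form *ivufipo*: final sound = /o/, a vowel → -ut → *ivufipout*.

ivufipout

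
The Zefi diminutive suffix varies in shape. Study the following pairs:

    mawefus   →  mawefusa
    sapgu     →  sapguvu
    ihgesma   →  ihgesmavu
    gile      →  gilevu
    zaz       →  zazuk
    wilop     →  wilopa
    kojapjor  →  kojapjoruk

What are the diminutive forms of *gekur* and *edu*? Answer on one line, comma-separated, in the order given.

Looking at the final sound of each stem: -a when the stem ends in a voiceless consonant (*mawefus*, *wilop*); -uk when the stem ends in a voiced consonant (*zaz*, *kojapjor*); -vu when the stem ends in a vowel (*sapgu*, *ihgesma*, *gile*).
Since the final sound of *gekur* is /r/ (a voiced consonant), it takes -uk, giving *gekuruk*.
*edu* — final sound /u/ (a vowel) → -vu → *eduvu*.

gekuruk, eduvu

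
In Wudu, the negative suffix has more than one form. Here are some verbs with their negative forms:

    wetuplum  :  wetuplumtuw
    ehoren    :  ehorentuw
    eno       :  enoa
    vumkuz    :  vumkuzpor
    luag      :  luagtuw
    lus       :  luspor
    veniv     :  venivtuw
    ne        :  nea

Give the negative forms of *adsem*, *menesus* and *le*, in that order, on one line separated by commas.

The suffix is conditioned by the final sound: -por when the stem ends in a sibilant (*vumkuz*, *lus*); -tuw when the stem ends in a non-sibilant consonant (*wetuplum*, *ehoren*, *luag*, *veniv*); -a when the stem ends in a vowel (*eno*, *ne*).
Since the final sound of *adsem* is /m/ (a non-sibilant consonant), it takes -tuw, giving *adsemtuw*.
The final sound of *menesus* is /s/, which is a sibilant, so the suffix is -por, giving *menesuspor*.
*le*: final sound = /e/, a vowel → -a → *lea*.

adsemtuw, menesuspor, lea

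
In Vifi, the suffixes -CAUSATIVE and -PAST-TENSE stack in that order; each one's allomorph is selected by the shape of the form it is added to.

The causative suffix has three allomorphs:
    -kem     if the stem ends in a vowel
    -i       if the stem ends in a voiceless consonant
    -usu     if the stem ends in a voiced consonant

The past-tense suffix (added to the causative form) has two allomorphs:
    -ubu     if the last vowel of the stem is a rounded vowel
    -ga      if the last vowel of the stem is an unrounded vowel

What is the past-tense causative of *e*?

ekemga

*e* — final sound /e/ (a vowel) → -kem → *ekem*.
The causative form *ekem* — last vowel /e/ (an unrounded vowel) → -ga → *ekemga*.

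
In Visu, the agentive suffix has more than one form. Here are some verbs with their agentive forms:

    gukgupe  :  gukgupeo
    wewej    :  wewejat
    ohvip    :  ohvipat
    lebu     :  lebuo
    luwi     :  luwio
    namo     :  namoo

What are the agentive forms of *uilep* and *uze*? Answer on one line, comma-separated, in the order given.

uilepat, uzeo

The alternation tracks the final sound of the stem — -at when the stem ends in a consonant (*wewej*, *ohvip*); -o when the stem ends in a vowel (*gukgupe*, *lebu*, *luwi*, *namo*).
*uilep*: final sound = /p/, a consonant → -at → *uilepat*.
Since the final sound of *uze* is /e/ (a vowel), it takes -o, giving *uzeo*.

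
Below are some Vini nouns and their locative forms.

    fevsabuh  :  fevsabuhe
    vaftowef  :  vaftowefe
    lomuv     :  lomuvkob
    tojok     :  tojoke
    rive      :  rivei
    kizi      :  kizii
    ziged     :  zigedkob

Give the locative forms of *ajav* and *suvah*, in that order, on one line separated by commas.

The alternation tracks the final sound of the stem — -e when the stem ends in a voiceless consonant (*fevsabuh*, *vaftowef*, *tojok*); -kob when the stem ends in a voiced consonant (*lomuv*, *ziged*); -i when the stem ends in a vowel (*rive*, *kizi*).
*ajav*: final sound = /v/, a voiced consonant → -kob → *ajavkob*.
*suvah* — final sound /h/ (a voiceless consonant) → -e → *suvahe*.

ajavkob, suvahe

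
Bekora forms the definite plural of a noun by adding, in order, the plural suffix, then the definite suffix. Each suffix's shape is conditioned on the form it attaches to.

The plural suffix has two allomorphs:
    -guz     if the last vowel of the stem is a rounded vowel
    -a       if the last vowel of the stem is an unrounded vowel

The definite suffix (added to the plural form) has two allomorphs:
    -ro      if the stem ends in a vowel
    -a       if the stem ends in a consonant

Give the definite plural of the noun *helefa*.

Since the last vowel of *helefa* is /a/ (an unrounded vowel), it takes -a, giving *helefaa*.
The final sound of the plural form *helefaa* is /a/, which is a vowel, so the definite suffix is -ro, giving *helefaaro*.

helefaaro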